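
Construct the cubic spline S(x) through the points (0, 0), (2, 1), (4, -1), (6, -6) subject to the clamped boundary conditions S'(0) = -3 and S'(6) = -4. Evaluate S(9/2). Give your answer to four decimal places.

With σ_i denoting the second derivative at x_i, h_i = 2, 2, 2, and Δ_i = (y_(i+1) − y_i)/h_i = 1/2, -1, -5/2:
  2·σ_0 + 8·σ_1 + 2·σ_2 = 6(Δ_1 - Δ_0) = -9
  2·σ_1 + 8·σ_2 + 2·σ_3 = 6(Δ_2 - Δ_1) = -9
Clamped end conditions give two more equations: 2h_0·σ_0 + h_0·σ_1 = 6(Δ_0 - S'(0)) = 21 and h_2·σ_2 + 2h_2·σ_3 = 6(S'(6) - Δ_2) = -9.
Forward elimination and back-substitution give σ_0 = 20/3, σ_1 = -17/6, σ_2 = 1/6, σ_3 = -7/3.
On [4, 6], S(x) = -1 - 11/6·(x - 4) + 1/12·(x - 4)² - 5/24·(x - 4)³.
With (x - 4) = 1/2: S(9/2) = -123/64.

-1.9219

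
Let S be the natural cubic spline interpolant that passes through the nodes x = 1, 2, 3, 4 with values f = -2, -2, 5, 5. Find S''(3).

-14

Let M_i = S''(x_i). Step sizes h_i = 1, 1, 1; slopes of the chords Δ_i = (y_(i+1) - y_i)/h_i = 0, 7, 0.
  1·M_0 + 4·M_1 + 1·M_2 = 6(Δ_1 - Δ_0) = 42
  1·M_1 + 4·M_2 + 1·M_3 = 6(Δ_2 - Δ_1) = -42
Natural end conditions: M_0 = M_3 = 0.
Solving: M_0 = 0, M_1 = 14, M_2 = -14, M_3 = 0.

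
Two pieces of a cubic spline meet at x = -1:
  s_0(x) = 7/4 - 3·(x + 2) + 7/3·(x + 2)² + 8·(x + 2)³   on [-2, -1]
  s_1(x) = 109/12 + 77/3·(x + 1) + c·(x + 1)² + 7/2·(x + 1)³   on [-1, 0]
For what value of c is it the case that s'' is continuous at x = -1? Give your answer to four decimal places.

26.3333

s_0''(x) = 14/3 + 48·(x + 2), so s_0''(-1) = 158/3. On the right, s_1''(-1) = 2c, so c = 79/3.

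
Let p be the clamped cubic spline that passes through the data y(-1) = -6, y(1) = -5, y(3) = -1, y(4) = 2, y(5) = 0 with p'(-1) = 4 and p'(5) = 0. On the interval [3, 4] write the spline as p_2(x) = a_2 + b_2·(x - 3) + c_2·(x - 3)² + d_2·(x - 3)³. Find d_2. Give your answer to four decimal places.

-2.1607

Let M_i = p''(x_i). Step sizes h_i = 2, 2, 1, 1; slopes of the chords Δ_i = (y_(i+1) - y_i)/h_i = 1/2, 2, 3, -2.
  2·M_0 + 8·M_1 + 2·M_2 = 6(Δ_1 - Δ_0) = 9
  2·M_1 + 6·M_2 + 1·M_3 = 6(Δ_2 - Δ_1) = 6
  1·M_2 + 4·M_3 + 1·M_4 = 6(Δ_3 - Δ_2) = -30
Clamped end conditions give two more equations: 2h_0·M_0 + h_0·M_1 = 6(Δ_0 - p'(-1)) = -21 and h_3·M_3 + 2h_3·M_4 = 6(p'(5) - Δ_3) = 12.
Forward elimination and back-substitution give M_0 = -533/84, M_1 = 46/21, M_2 = 25/12, M_3 = -457/42, M_4 = 961/84.
On [3, 4], with p_2(x) = a_2 + b_2·(x - 3) + c_2·(x - 3)² + d_2·(x - 3)³: c_2 = M_2/2 = 25/24, d_2 = (M_3 - M_2)/(6h_2) = -121/56, b_2 = Δ_2 - h_2(2M_2 + M_3)/6 = 173/42.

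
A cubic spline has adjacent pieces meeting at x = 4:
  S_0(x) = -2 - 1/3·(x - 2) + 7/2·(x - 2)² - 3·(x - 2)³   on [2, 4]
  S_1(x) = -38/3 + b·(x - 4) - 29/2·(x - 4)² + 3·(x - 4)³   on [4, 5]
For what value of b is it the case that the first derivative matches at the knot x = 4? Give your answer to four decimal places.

S_0'(x) = -1/3 + 7·(x - 2) - 9·(x - 2)², so S_0'(4) = -67/3. On the right, S_1'(4) = b, so b = -67/3.

-22.3333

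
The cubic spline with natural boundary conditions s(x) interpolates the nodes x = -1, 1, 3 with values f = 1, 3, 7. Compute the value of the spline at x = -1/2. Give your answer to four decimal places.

Put M_i = s'' at the i-th knot. Here h = (2, 2) and Δ = (1, 2), so the interior equations h_(i-1)·M_(i-1) + 2(h_(i-1)+h_i)·M_i + h_i·M_(i+1) = 6(Δ_i − Δ_(i-1)) read
  2·M_0 + 8·M_1 + 2·M_2 = 6(Δ_1 - Δ_0) = 6
Natural end conditions: M_0 = M_2 = 0.
Hence M_0 = 0, M_1 = 3/4, M_2 = 0.
On [-1, 1], s(x) = 1 + 3/4·(x + 1) + 0·(x + 1)² + 1/16·(x + 1)³.
With (x + 1) = 1/2: s(-1/2) = 177/128.

1.3828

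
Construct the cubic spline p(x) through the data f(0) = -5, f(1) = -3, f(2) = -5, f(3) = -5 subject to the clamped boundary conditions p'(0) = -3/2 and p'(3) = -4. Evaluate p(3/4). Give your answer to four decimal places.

-3.4578

Let M_i = p''(x_i). Step sizes h_i = 1, 1, 1; slopes of the chords Δ_i = (y_(i+1) - y_i)/h_i = 2, -2, 0.
  1·M_0 + 4·M_1 + 1·M_2 = 6(Δ_1 - Δ_0) = -24
  1·M_1 + 4·M_2 + 1·M_3 = 6(Δ_2 - Δ_1) = 12
Clamped end conditions give two more equations: 2h_0·M_0 + h_0·M_1 = 6(Δ_0 - p'(0)) = 21 and h_2·M_2 + 2h_2·M_3 = 6(p'(3) - Δ_2) = -24.
Hence M_0 = 254/15, M_1 = -193/15, M_2 = 158/15, M_3 = -259/15.
On [0, 1], p(x) = -5 - 3/2·x + 127/15·x² - 149/30·x³.
With x = 3/4: p(3/4) = -2213/640.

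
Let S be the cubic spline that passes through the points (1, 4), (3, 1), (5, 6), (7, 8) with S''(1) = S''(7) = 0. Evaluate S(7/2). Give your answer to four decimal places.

Put M_i = S'' at the i-th knot. Here h = (2, 2, 2) and Δ = (-3/2, 5/2, 1), so the interior equations h_(i-1)·M_(i-1) + 2(h_(i-1)+h_i)·M_i + h_i·M_(i+1) = 6(Δ_i − Δ_(i-1)) read
  2·M_0 + 8·M_1 + 2·M_2 = 6(Δ_1 - Δ_0) = 24
  2·M_1 + 8·M_2 + 2·M_3 = 6(Δ_2 - Δ_1) = -9
Natural end conditions: M_0 = M_3 = 0.
Forward elimination and back-substitution give M_0 = 0, M_1 = 7/2, M_2 = -2, M_3 = 0.
On [3, 5], S(x) = 1 + 5/6·(x - 3) + 7/4·(x - 3)² - 11/24·(x - 3)³.
With (x - 3) = 1/2: S(7/2) = 115/64.

1.7969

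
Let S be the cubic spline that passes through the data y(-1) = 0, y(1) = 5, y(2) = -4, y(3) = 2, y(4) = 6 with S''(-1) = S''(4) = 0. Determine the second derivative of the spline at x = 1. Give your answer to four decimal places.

-16.3605

Put M_i = S'' at the i-th knot. Here h = (2, 1, 1, 1) and Δ = (5/2, -9, 6, 4), so the interior equations h_(i-1)·M_(i-1) + 2(h_(i-1)+h_i)·M_i + h_i·M_(i+1) = 6(Δ_i − Δ_(i-1)) read
  2·M_0 + 6·M_1 + 1·M_2 = 6(Δ_1 - Δ_0) = -69
  1·M_1 + 4·M_2 + 1·M_3 = 6(Δ_2 - Δ_1) = 90
  1·M_2 + 4·M_3 + 1·M_4 = 6(Δ_3 - Δ_2) = -12
Natural end conditions: M_0 = M_4 = 0.
Solving: M_0 = 0, M_1 = -1407/86, M_2 = 1254/43, M_3 = -885/86, M_4 = 0.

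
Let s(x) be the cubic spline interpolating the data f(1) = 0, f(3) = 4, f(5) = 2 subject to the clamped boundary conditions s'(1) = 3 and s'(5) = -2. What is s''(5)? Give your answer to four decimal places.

-0.5000

Put m_i = s'' at the i-th knot. Here h = (2, 2) and Δ = (2, -1), so the interior equations h_(i-1)·m_(i-1) + 2(h_(i-1)+h_i)·m_i + h_i·m_(i+1) = 6(Δ_i − Δ_(i-1)) read
  2·m_0 + 8·m_1 + 2·m_2 = 6(Δ_1 - Δ_0) = -18
Clamped end conditions give two more equations: 2h_0·m_0 + h_0·m_1 = 6(Δ_0 - s'(1)) = -6 and h_1·m_1 + 2h_1·m_2 = 6(s'(5) - Δ_1) = -6.
Forward elimination and back-substitution give m_0 = -1/2, m_1 = -2, m_2 = -1/2.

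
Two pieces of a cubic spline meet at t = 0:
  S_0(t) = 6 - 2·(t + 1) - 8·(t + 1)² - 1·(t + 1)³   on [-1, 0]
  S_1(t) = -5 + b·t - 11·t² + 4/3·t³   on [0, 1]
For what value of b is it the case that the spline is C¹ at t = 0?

-21

S_0'(t) = -2 - 16·(t + 1) - 3·(t + 1)², so S_0'(0) = -21. On the right, S_1'(0) = b, so b = -21.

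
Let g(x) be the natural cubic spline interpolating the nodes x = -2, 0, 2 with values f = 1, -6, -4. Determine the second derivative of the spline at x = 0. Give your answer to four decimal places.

Put m_i = g'' at the i-th knot. Here h = (2, 2) and Δ = (-7/2, 1), so the interior equations h_(i-1)·m_(i-1) + 2(h_(i-1)+h_i)·m_i + h_i·m_(i+1) = 6(Δ_i − Δ_(i-1)) read
  2·m_0 + 8·m_1 + 2·m_2 = 6(Δ_1 - Δ_0) = 27
Natural end conditions: m_0 = m_2 = 0.
Hence m_0 = 0, m_1 = 27/8, m_2 = 0.

3.3750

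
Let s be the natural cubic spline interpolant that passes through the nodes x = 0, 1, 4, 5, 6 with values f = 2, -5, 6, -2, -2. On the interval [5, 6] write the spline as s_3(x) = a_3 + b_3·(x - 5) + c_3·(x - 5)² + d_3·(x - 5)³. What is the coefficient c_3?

With m_i denoting the second derivative at x_i, h_i = 1, 3, 1, 1, and Δ_i = (y_(i+1) − y_i)/h_i = -7, 11/3, -8, 0:
  1·m_0 + 8·m_1 + 3·m_2 = 6(Δ_1 - Δ_0) = 64
  3·m_1 + 8·m_2 + 1·m_3 = 6(Δ_2 - Δ_1) = -70
  1·m_2 + 4·m_3 + 1·m_4 = 6(Δ_3 - Δ_2) = 48
Natural end conditions: m_0 = m_4 = 0.
Hence m_0 = 0, m_1 = 14, m_2 = -16, m_3 = 16, m_4 = 0.
On [5, 6], with s_3(x) = a_3 + b_3·(x - 5) + c_3·(x - 5)² + d_3·(x - 5)³: c_3 = m_3/2 = 8, d_3 = (m_4 - m_3)/(6h_3) = -8/3, b_3 = Δ_3 - h_3(2m_3 + m_4)/6 = -16/3.

8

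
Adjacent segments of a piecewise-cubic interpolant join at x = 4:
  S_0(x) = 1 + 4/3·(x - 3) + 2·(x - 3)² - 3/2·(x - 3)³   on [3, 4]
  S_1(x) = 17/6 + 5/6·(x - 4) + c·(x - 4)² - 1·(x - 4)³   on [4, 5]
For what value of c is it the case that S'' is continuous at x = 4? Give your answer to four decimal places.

-2.5000

S_0''(x) = 4 - 9·(x - 3), so S_0''(4) = -5. On the right, S_1''(4) = 2c, so c = -5/2.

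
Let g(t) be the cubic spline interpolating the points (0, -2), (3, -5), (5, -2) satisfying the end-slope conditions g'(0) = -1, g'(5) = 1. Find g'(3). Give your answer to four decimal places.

0.6500

With σ_i denoting the second derivative at x_i, h_i = 3, 2, and Δ_i = (y_(i+1) − y_i)/h_i = -1, 3/2:
  3·σ_0 + 10·σ_1 + 2·σ_2 = 6(Δ_1 - Δ_0) = 15
Clamped end conditions give two more equations: 2h_0·σ_0 + h_0·σ_1 = 6(Δ_0 - g'(0)) = 0 and h_1·σ_1 + 2h_1·σ_2 = 6(g'(5) - Δ_1) = -3.
Forward elimination and back-substitution give σ_0 = -11/10, σ_1 = 11/5, σ_2 = -37/20.
On [3, 5], g'(t) = b_1 + 2c_1·(t - 3) + 3d_1·(t - 3)² with b_1 = Δ_1 - h_1(2σ_1 + σ_2)/6 = 13/20, c_1 = σ_1/2 = 11/10, d_1 = (σ_2 - σ_1)/(6h_1) = -27/80. So g'(3) = 13/20.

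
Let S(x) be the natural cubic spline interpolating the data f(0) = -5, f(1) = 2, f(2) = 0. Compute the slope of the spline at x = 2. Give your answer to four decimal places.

Let M_i = S''(x_i). Step sizes h_i = 1, 1; slopes of the chords Δ_i = (y_(i+1) - y_i)/h_i = 7, -2.
  1·M_0 + 4·M_1 + 1·M_2 = 6(Δ_1 - Δ_0) = -54
Natural end conditions: M_0 = M_2 = 0.
Forward elimination and back-substitution give M_0 = 0, M_1 = -27/2, M_2 = 0.
On [1, 2], S'(x) = b_1 + 2c_1·(x - 1) + 3d_1·(x - 1)² with b_1 = Δ_1 - h_1(2M_1 + M_2)/6 = 5/2, c_1 = M_1/2 = -27/4, d_1 = (M_2 - M_1)/(6h_1) = 9/4. So S'(2) = -17/4.

-4.2500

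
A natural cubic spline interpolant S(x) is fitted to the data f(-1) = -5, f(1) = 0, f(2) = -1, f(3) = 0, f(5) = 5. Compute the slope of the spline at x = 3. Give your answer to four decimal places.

1.9242

Write M_i for S''(x_i). With h_i = 2, 1, 1, 2 and divided differences Δ_i = 5/2, -1, 1, 5/2, the continuity of S' gives the tridiagonal system
  2·M_0 + 6·M_1 + 1·M_2 = 6(Δ_1 - Δ_0) = -21
  1·M_1 + 4·M_2 + 1·M_3 = 6(Δ_2 - Δ_1) = 12
  1·M_2 + 6·M_3 + 2·M_4 = 6(Δ_3 - Δ_2) = 9
Natural end conditions: M_0 = M_4 = 0.
Solving: M_0 = 0, M_1 = -91/22, M_2 = 42/11, M_3 = 19/22, M_4 = 0.
On [3, 5], S'(x) = b_3 + 2c_3·(x - 3) + 3d_3·(x - 3)² with b_3 = Δ_3 - h_3(2M_3 + M_4)/6 = 127/66, c_3 = M_3/2 = 19/44, d_3 = (M_4 - M_3)/(6h_3) = -19/264. So S'(3) = 127/66.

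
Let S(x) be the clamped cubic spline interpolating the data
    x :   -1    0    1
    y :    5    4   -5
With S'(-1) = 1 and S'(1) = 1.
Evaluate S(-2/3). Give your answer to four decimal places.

Write m_i for S''(x_i). With h_i = 1, 1 and divided differences Δ_i = -1, -9, the continuity of S' gives the tridiagonal system
  1·m_0 + 4·m_1 + 1·m_2 = 6(Δ_1 - Δ_0) = -48
Clamped end conditions give two more equations: 2h_0·m_0 + h_0·m_1 = 6(Δ_0 - S'(-1)) = -12 and h_1·m_1 + 2h_1·m_2 = 6(S'(1) - Δ_1) = 60.
Forward elimination and back-substitution give m_0 = 6, m_1 = -24, m_2 = 42.
On [-1, 0], S(x) = 5 + 1·(x + 1) + 3·(x + 1)² - 5·(x + 1)³.
With (x + 1) = 1/3: S(-2/3) = 148/27.

5.4815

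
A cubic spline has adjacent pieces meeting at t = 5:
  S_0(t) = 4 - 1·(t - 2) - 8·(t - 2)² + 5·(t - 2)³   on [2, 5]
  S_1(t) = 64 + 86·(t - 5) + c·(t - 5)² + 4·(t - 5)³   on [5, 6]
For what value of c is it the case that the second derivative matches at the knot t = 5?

37

S_0''(t) = -16 + 30·(t - 2), so S_0''(5) = 74. On the right, S_1''(5) = 2c, so c = 37.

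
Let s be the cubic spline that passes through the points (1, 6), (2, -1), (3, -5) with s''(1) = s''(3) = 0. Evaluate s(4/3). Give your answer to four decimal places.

3.4444

Let M_i = s''(x_i). Step sizes h_i = 1, 1; slopes of the chords Δ_i = (y_(i+1) - y_i)/h_i = -7, -4.
  1·M_0 + 4·M_1 + 1·M_2 = 6(Δ_1 - Δ_0) = 18
Natural end conditions: M_0 = M_2 = 0.
Solving the tridiagonal system: M_0 = 0, M_1 = 9/2, M_2 = 0.
On [1, 2], s(t) = 6 - 31/4·(t - 1) + 0·(t - 1)² + 3/4·(t - 1)³.
With (t - 1) = 1/3: s(4/3) = 31/9.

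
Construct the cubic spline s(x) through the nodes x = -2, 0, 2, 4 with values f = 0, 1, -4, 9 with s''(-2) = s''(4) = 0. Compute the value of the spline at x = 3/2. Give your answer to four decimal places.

-3.8000

With σ_i denoting the second derivative at x_i, h_i = 2, 2, 2, and Δ_i = (y_(i+1) − y_i)/h_i = 1/2, -5/2, 13/2:
  2·σ_0 + 8·σ_1 + 2·σ_2 = 6(Δ_1 - Δ_0) = -18
  2·σ_1 + 8·σ_2 + 2·σ_3 = 6(Δ_2 - Δ_1) = 54
Natural end conditions: σ_0 = σ_3 = 0.
Forward elimination and back-substitution give σ_0 = 0, σ_1 = -21/5, σ_2 = 39/5, σ_3 = 0.
On [0, 2], s(x) = 1 - 23/10·x - 21/10·x² + 1·x³.
With x = 3/2: s(3/2) = -19/5.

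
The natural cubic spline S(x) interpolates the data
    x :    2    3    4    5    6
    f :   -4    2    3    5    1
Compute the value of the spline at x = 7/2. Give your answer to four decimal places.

With M_i denoting the second derivative at x_i, h_i = 1, 1, 1, 1, and Δ_i = (y_(i+1) − y_i)/h_i = 6, 1, 2, -4:
  1·M_0 + 4·M_1 + 1·M_2 = 6(Δ_1 - Δ_0) = -30
  1·M_1 + 4·M_2 + 1·M_3 = 6(Δ_2 - Δ_1) = 6
  1·M_2 + 4·M_3 + 1·M_4 = 6(Δ_3 - Δ_2) = -36
Natural end conditions: M_0 = M_4 = 0.
Hence M_0 = 0, M_1 = -255/28, M_2 = 45/7, M_3 = -297/28, M_4 = 0.
On [3, 4], S(x) = 2 + 83/28·(x - 3) - 255/56·(x - 3)² + 145/56·(x - 3)³.
With (x - 3) = 1/2: S(7/2) = 1195/448.

2.6674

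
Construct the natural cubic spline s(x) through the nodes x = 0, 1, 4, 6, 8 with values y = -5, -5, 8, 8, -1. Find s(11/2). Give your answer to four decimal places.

Put M_i = s'' at the i-th knot. Here h = (1, 3, 2, 2) and Δ = (0, 13/3, 0, -9/2), so the interior equations h_(i-1)·M_(i-1) + 2(h_(i-1)+h_i)·M_i + h_i·M_(i+1) = 6(Δ_i − Δ_(i-1)) read
  1·M_0 + 8·M_1 + 3·M_2 = 6(Δ_1 - Δ_0) = 26
  3·M_1 + 10·M_2 + 2·M_3 = 6(Δ_2 - Δ_1) = -26
  2·M_2 + 8·M_3 + 2·M_4 = 6(Δ_3 - Δ_2) = -27
Natural end conditions: M_0 = M_4 = 0.
Solving: M_0 = 0, M_1 = 1219/268, M_2 = -232/67, M_3 = -1345/536, M_4 = 0.
On [4, 6], s(x) = 8 + 5057/1608·(x - 4) - 116/67·(x - 4)² + 511/6432·(x - 4)³.
With (x - 4) = 3/2: s(11/2) = 155911/17152.

9.0900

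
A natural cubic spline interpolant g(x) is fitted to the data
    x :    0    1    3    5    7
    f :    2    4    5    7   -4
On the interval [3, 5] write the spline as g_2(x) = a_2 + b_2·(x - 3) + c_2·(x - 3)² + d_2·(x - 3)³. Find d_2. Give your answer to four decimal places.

Write M_i for g''(x_i). With h_i = 1, 2, 2, 2 and divided differences Δ_i = 2, 1/2, 1, -11/2, the continuity of g' gives the tridiagonal system
  1·M_0 + 6·M_1 + 2·M_2 = 6(Δ_1 - Δ_0) = -9
  2·M_1 + 8·M_2 + 2·M_3 = 6(Δ_2 - Δ_1) = 3
  2·M_2 + 8·M_3 + 2·M_4 = 6(Δ_3 - Δ_2) = -39
Natural end conditions: M_0 = M_4 = 0.
Solving: M_0 = 0, M_1 = -93/41, M_2 = 189/82, M_3 = -447/82, M_4 = 0.
On [3, 5], with g_2(x) = a_2 + b_2·(x - 3) + c_2·(x - 3)² + d_2·(x - 3)³: c_2 = M_2/2 = 189/164, d_2 = (M_3 - M_2)/(6h_2) = -53/82, b_2 = Δ_2 - h_2(2M_2 + M_3)/6 = 105/82.

-0.6463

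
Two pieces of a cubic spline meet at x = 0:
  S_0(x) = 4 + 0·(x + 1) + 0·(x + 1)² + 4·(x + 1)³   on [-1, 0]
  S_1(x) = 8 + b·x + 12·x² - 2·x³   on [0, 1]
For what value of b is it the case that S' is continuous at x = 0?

12

S_0'(x) = 0 + 0·(x + 1) + 12·(x + 1)², so S_0'(0) = 12. On the right, S_1'(0) = b, so b = 12.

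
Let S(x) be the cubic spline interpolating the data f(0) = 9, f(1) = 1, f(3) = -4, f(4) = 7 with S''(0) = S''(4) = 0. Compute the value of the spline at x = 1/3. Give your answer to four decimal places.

Let m_i = S''(x_i). Step sizes h_i = 1, 2, 1; slopes of the chords Δ_i = (y_(i+1) - y_i)/h_i = -8, -5/2, 11.
  1·m_0 + 6·m_1 + 2·m_2 = 6(Δ_1 - Δ_0) = 33
  2·m_1 + 6·m_2 + 1·m_3 = 6(Δ_2 - Δ_1) = 81
Natural end conditions: m_0 = m_3 = 0.
Solving: m_0 = 0, m_1 = 9/8, m_2 = 105/8, m_3 = 0.
On [0, 1], S(x) = 9 - 131/16·x + 0·x² + 3/16·x³.
With x = 1/3: S(1/3) = 113/18.

6.2778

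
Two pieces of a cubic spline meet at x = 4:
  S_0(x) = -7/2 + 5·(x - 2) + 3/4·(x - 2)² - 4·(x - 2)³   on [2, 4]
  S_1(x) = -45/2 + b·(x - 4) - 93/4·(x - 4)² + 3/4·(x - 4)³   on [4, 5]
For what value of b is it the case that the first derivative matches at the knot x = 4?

S_0'(x) = 5 + 3/2·(x - 2) - 12·(x - 2)², so S_0'(4) = -40. On the right, S_1'(4) = b, so b = -40.

-40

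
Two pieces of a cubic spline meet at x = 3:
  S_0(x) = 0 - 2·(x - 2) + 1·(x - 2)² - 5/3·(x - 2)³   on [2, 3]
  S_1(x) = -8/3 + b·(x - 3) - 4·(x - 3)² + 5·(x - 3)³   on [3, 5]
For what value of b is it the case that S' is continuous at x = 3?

-5

S_0'(x) = -2 + 2·(x - 2) - 5·(x - 2)², so S_0'(3) = -5. On the right, S_1'(3) = b, so b = -5.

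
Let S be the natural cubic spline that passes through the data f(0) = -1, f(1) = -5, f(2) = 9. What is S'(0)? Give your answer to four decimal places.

Put m_i = S'' at the i-th knot. Here h = (1, 1) and Δ = (-4, 14), so the interior equations h_(i-1)·m_(i-1) + 2(h_(i-1)+h_i)·m_i + h_i·m_(i+1) = 6(Δ_i − Δ_(i-1)) read
  1·m_0 + 4·m_1 + 1·m_2 = 6(Δ_1 - Δ_0) = 108
Natural end conditions: m_0 = m_2 = 0.
Solving the tridiagonal system: m_0 = 0, m_1 = 27, m_2 = 0.
On [0, 1], S'(x) = b_0 + 2c_0·x + 3d_0·x² with b_0 = Δ_0 - h_0(2m_0 + m_1)/6 = -17/2, c_0 = m_0/2 = 0, d_0 = (m_1 - m_0)/(6h_0) = 9/2. So S'(0) = -17/2.

-8.5000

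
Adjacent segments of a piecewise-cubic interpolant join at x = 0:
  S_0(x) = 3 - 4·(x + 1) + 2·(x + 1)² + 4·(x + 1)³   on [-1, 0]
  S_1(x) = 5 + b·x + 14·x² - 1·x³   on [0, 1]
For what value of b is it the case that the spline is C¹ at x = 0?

S_0'(x) = -4 + 4·(x + 1) + 12·(x + 1)², so S_0'(0) = 12. On the right, S_1'(0) = b, so b = 12.

12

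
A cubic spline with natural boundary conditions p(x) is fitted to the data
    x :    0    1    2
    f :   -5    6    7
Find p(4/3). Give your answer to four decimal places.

7.2593

Write σ_i for p''(x_i). With h_i = 1, 1 and divided differences Δ_i = 11, 1, the continuity of p' gives the tridiagonal system
  1·σ_0 + 4·σ_1 + 1·σ_2 = 6(Δ_1 - Δ_0) = -60
Natural end conditions: σ_0 = σ_2 = 0.
Solving the tridiagonal system: σ_0 = 0, σ_1 = -15, σ_2 = 0.
On [1, 2], p(x) = 6 + 6·(x - 1) - 15/2·(x - 1)² + 5/2·(x - 1)³.
With (x - 1) = 1/3: p(4/3) = 196/27.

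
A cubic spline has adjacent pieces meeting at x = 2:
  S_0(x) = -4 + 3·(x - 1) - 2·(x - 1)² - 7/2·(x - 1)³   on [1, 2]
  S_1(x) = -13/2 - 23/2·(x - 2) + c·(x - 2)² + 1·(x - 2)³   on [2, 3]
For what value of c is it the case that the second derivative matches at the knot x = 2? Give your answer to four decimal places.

S_0''(x) = -4 - 21·(x - 1), so S_0''(2) = -25. On the right, S_1''(2) = 2c, so c = -25/2.

-12.5000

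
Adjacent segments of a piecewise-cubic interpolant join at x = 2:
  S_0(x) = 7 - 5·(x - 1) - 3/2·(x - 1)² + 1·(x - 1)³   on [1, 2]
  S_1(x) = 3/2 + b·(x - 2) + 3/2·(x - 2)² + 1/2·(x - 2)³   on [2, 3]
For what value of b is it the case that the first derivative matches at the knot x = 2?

-5

S_0'(x) = -5 - 3·(x - 1) + 3·(x - 1)², so S_0'(2) = -5. On the right, S_1'(2) = b, so b = -5.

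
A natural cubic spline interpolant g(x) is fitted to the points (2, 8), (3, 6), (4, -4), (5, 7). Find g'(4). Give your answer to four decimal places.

Write M_i for g''(x_i). With h_i = 1, 1, 1 and divided differences Δ_i = -2, -10, 11, the continuity of g' gives the tridiagonal system
  1·M_0 + 4·M_1 + 1·M_2 = 6(Δ_1 - Δ_0) = -48
  1·M_1 + 4·M_2 + 1·M_3 = 6(Δ_2 - Δ_1) = 126
Natural end conditions: M_0 = M_3 = 0.
Forward elimination and back-substitution give M_0 = 0, M_1 = -106/5, M_2 = 184/5, M_3 = 0.
On [4, 5], g'(x) = b_2 + 2c_2·(x - 4) + 3d_2·(x - 4)² with b_2 = Δ_2 - h_2(2M_2 + M_3)/6 = -19/15, c_2 = M_2/2 = 92/5, d_2 = (M_3 - M_2)/(6h_2) = -92/15. So g'(4) = -19/15.

-1.2667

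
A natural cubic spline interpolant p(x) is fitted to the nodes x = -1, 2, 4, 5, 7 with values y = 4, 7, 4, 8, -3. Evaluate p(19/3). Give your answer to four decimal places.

2.8189

Let M_i = p''(x_i). Step sizes h_i = 3, 2, 1, 2; slopes of the chords Δ_i = (y_(i+1) - y_i)/h_i = 1, -3/2, 4, -11/2.
  3·M_0 + 10·M_1 + 2·M_2 = 6(Δ_1 - Δ_0) = -15
  2·M_1 + 6·M_2 + 1·M_3 = 6(Δ_2 - Δ_1) = 33
  1·M_2 + 6·M_3 + 2·M_4 = 6(Δ_3 - Δ_2) = -57
Natural end conditions: M_0 = M_4 = 0.
Hence M_0 = 0, M_1 = -1035/326, M_2 = 1365/163, M_3 = -1776/163, M_4 = 0.
On [5, 7], p(x) = 8 + 575/326·(x - 5) - 888/163·(x - 5)² + 148/163·(x - 5)³.
With (x - 5) = 4/3: p(19/3) = 12406/4401.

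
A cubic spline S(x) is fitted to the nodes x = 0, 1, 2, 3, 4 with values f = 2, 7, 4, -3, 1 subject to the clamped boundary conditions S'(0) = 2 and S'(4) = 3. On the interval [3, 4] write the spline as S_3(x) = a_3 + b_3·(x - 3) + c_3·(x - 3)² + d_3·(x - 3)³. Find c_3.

With σ_i denoting the second derivative at x_i, h_i = 1, 1, 1, 1, and Δ_i = (y_(i+1) − y_i)/h_i = 5, -3, -7, 4:
  1·σ_0 + 4·σ_1 + 1·σ_2 = 6(Δ_1 - Δ_0) = -48
  1·σ_1 + 4·σ_2 + 1·σ_3 = 6(Δ_2 - Δ_1) = -24
  1·σ_2 + 4·σ_3 + 1·σ_4 = 6(Δ_3 - Δ_2) = 66
Clamped end conditions give two more equations: 2h_0·σ_0 + h_0·σ_1 = 6(Δ_0 - S'(0)) = 18 and h_3·σ_3 + 2h_3·σ_4 = 6(S'(4) - Δ_3) = -6.
Forward elimination and back-substitution give σ_0 = 16, σ_1 = -14, σ_2 = -8, σ_3 = 22, σ_4 = -14.
On [3, 4], with S_3(x) = a_3 + b_3·(x - 3) + c_3·(x - 3)² + d_3·(x - 3)³: c_3 = σ_3/2 = 11, d_3 = (σ_4 - σ_3)/(6h_3) = -6, b_3 = Δ_3 - h_3(2σ_3 + σ_4)/6 = -1.

11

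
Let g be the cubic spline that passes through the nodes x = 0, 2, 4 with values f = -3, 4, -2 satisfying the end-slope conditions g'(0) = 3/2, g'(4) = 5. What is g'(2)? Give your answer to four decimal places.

With σ_i denoting the second derivative at x_i, h_i = 2, 2, and Δ_i = (y_(i+1) − y_i)/h_i = 7/2, -3:
  2·σ_0 + 8·σ_1 + 2·σ_2 = 6(Δ_1 - Δ_0) = -39
Clamped end conditions give two more equations: 2h_0·σ_0 + h_0·σ_1 = 6(Δ_0 - g'(0)) = 12 and h_1·σ_1 + 2h_1·σ_2 = 6(g'(4) - Δ_1) = 48.
Hence σ_0 = 35/4, σ_1 = -23/2, σ_2 = 71/4.
On [2, 4], g'(x) = b_1 + 2c_1·(x - 2) + 3d_1·(x - 2)² with b_1 = Δ_1 - h_1(2σ_1 + σ_2)/6 = -5/4, c_1 = σ_1/2 = -23/4, d_1 = (σ_2 - σ_1)/(6h_1) = 39/16. So g'(2) = -5/4.

-1.2500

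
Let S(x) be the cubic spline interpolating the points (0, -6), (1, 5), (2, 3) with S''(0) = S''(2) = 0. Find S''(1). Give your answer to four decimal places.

Write m_i for S''(x_i). With h_i = 1, 1 and divided differences Δ_i = 11, -2, the continuity of S' gives the tridiagonal system
  1·m_0 + 4·m_1 + 1·m_2 = 6(Δ_1 - Δ_0) = -78
Natural end conditions: m_0 = m_2 = 0.
Forward elimination and back-substitution give m_0 = 0, m_1 = -39/2, m_2 = 0.

-19.5000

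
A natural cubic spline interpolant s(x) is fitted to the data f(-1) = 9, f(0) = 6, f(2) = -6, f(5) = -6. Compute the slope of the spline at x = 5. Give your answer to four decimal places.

2.2500

With M_i denoting the second derivative at x_i, h_i = 1, 2, 3, and Δ_i = (y_(i+1) − y_i)/h_i = -3, -6, 0:
  1·M_0 + 6·M_1 + 2·M_2 = 6(Δ_1 - Δ_0) = -18
  2·M_1 + 10·M_2 + 3·M_3 = 6(Δ_2 - Δ_1) = 36
Natural end conditions: M_0 = M_3 = 0.
Hence M_0 = 0, M_1 = -9/2, M_2 = 9/2, M_3 = 0.
On [2, 5], s'(x) = b_2 + 2c_2·(x - 2) + 3d_2·(x - 2)² with b_2 = Δ_2 - h_2(2M_2 + M_3)/6 = -9/2, c_2 = M_2/2 = 9/4, d_2 = (M_3 - M_2)/(6h_2) = -1/4. So s'(5) = 9/4.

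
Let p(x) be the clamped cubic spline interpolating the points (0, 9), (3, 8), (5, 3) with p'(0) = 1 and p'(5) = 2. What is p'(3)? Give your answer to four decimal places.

-3.2500

With m_i denoting the second derivative at x_i, h_i = 3, 2, and Δ_i = (y_(i+1) − y_i)/h_i = -1/3, -5/2:
  3·m_0 + 10·m_1 + 2·m_2 = 6(Δ_1 - Δ_0) = -13
Clamped end conditions give two more equations: 2h_0·m_0 + h_0·m_1 = 6(Δ_0 - p'(0)) = -8 and h_1·m_1 + 2h_1·m_2 = 6(p'(5) - Δ_1) = 27.
Forward elimination and back-substitution give m_0 = 1/6, m_1 = -3, m_2 = 33/4.
On [3, 5], p'(x) = b_1 + 2c_1·(x - 3) + 3d_1·(x - 3)² with b_1 = Δ_1 - h_1(2m_1 + m_2)/6 = -13/4, c_1 = m_1/2 = -3/2, d_1 = (m_2 - m_1)/(6h_1) = 15/16. So p'(3) = -13/4.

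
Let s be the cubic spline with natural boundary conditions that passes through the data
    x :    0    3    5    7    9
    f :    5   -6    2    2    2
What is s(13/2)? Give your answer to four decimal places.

2.4749

With M_i denoting the second derivative at x_i, h_i = 3, 2, 2, 2, and Δ_i = (y_(i+1) − y_i)/h_i = -11/3, 4, 0, 0:
  3·M_0 + 10·M_1 + 2·M_2 = 6(Δ_1 - Δ_0) = 46
  2·M_1 + 8·M_2 + 2·M_3 = 6(Δ_2 - Δ_1) = -24
  2·M_2 + 8·M_3 + 2·M_4 = 6(Δ_3 - Δ_2) = 0
Natural end conditions: M_0 = M_4 = 0.
Forward elimination and back-substitution give M_0 = 0, M_1 = 393/71, M_2 = -332/71, M_3 = 83/71, M_4 = 0.
On [5, 7], s(x) = 2 + 581/213·(x - 5) - 166/71·(x - 5)² + 415/852·(x - 5)³.
With (x - 5) = 3/2: s(13/2) = 5623/2272.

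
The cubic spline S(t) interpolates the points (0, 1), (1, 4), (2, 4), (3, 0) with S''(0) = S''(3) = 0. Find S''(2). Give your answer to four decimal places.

Put M_i = S'' at the i-th knot. Here h = (1, 1, 1) and Δ = (3, 0, -4), so the interior equations h_(i-1)·M_(i-1) + 2(h_(i-1)+h_i)·M_i + h_i·M_(i+1) = 6(Δ_i − Δ_(i-1)) read
  1·M_0 + 4·M_1 + 1·M_2 = 6(Δ_1 - Δ_0) = -18
  1·M_1 + 4·M_2 + 1·M_3 = 6(Δ_2 - Δ_1) = -24
Natural end conditions: M_0 = M_3 = 0.
Hence M_0 = 0, M_1 = -16/5, M_2 = -26/5, M_3 = 0.

-5.2000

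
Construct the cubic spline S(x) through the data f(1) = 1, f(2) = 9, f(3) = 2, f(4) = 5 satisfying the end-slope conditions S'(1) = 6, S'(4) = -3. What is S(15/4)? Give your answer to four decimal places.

4.8500

Write m_i for S''(x_i). With h_i = 1, 1, 1 and divided differences Δ_i = 8, -7, 3, the continuity of S' gives the tridiagonal system
  1·m_0 + 4·m_1 + 1·m_2 = 6(Δ_1 - Δ_0) = -90
  1·m_1 + 4·m_2 + 1·m_3 = 6(Δ_2 - Δ_1) = 60
Clamped end conditions give two more equations: 2h_0·m_0 + h_0·m_1 = 6(Δ_0 - S'(1)) = 12 and h_2·m_2 + 2h_2·m_3 = 6(S'(4) - Δ_2) = -36.
Solving: m_0 = 122/5, m_1 = -184/5, m_2 = 164/5, m_3 = -172/5.
On [3, 4], S(x) = 2 - 11/5·(x - 3) + 82/5·(x - 3)² - 56/5·(x - 3)³.
With (x - 3) = 3/4: S(15/4) = 97/20.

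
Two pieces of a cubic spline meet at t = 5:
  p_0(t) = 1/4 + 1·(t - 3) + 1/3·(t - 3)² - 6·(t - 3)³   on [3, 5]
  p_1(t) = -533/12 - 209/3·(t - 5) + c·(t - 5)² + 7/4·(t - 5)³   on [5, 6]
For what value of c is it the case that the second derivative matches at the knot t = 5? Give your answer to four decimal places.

p_0''(t) = 2/3 - 36·(t - 3), so p_0''(5) = -214/3. On the right, p_1''(5) = 2c, so c = -107/3.

-35.6667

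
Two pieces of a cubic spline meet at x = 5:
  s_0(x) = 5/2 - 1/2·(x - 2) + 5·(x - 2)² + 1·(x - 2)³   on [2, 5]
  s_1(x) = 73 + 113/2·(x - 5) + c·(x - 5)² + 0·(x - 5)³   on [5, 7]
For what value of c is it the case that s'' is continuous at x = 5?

s_0''(x) = 10 + 6·(x - 2), so s_0''(5) = 28. On the right, s_1''(5) = 2c, so c = 14.

14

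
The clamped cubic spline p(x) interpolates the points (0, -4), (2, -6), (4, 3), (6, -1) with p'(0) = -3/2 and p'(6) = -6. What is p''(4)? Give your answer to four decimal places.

Let M_i = p''(x_i). Step sizes h_i = 2, 2, 2; slopes of the chords Δ_i = (y_(i+1) - y_i)/h_i = -1, 9/2, -2.
  2·M_0 + 8·M_1 + 2·M_2 = 6(Δ_1 - Δ_0) = 33
  2·M_1 + 8·M_2 + 2·M_3 = 6(Δ_2 - Δ_1) = -39
Clamped end conditions give two more equations: 2h_0·M_0 + h_0·M_1 = 6(Δ_0 - p'(0)) = 3 and h_2·M_2 + 2h_2·M_3 = 6(p'(6) - Δ_2) = -24.
Hence M_0 = -23/10, M_1 = 61/10, M_2 = -28/5, M_3 = -16/5.

-5.6000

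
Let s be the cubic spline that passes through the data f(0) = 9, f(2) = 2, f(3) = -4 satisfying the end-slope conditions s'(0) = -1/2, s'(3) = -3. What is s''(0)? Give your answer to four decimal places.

-2.8333

Put M_i = s'' at the i-th knot. Here h = (2, 1) and Δ = (-7/2, -6), so the interior equations h_(i-1)·M_(i-1) + 2(h_(i-1)+h_i)·M_i + h_i·M_(i+1) = 6(Δ_i − Δ_(i-1)) read
  2·M_0 + 6·M_1 + 1·M_2 = 6(Δ_1 - Δ_0) = -15
Clamped end conditions give two more equations: 2h_0·M_0 + h_0·M_1 = 6(Δ_0 - s'(0)) = -18 and h_1·M_1 + 2h_1·M_2 = 6(s'(3) - Δ_1) = 18.
Solving: M_0 = -17/6, M_1 = -10/3, M_2 = 32/3.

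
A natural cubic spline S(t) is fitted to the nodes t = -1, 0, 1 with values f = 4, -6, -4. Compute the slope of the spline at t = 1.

5

Write M_i for S''(x_i). With h_i = 1, 1 and divided differences Δ_i = -10, 2, the continuity of S' gives the tridiagonal system
  1·M_0 + 4·M_1 + 1·M_2 = 6(Δ_1 - Δ_0) = 72
Natural end conditions: M_0 = M_2 = 0.
Forward elimination and back-substitution give M_0 = 0, M_1 = 18, M_2 = 0.
On [0, 1], S'(t) = b_1 + 2c_1·t + 3d_1·t² with b_1 = Δ_1 - h_1(2M_1 + M_2)/6 = -4, c_1 = M_1/2 = 9, d_1 = (M_2 - M_1)/(6h_1) = -3. So S'(1) = 5.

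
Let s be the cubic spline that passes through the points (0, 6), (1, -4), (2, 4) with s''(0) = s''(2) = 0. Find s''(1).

Write m_i for s''(x_i). With h_i = 1, 1 and divided differences Δ_i = -10, 8, the continuity of s' gives the tridiagonal system
  1·m_0 + 4·m_1 + 1·m_2 = 6(Δ_1 - Δ_0) = 108
Natural end conditions: m_0 = m_2 = 0.
Hence m_0 = 0, m_1 = 27, m_2 = 0.

27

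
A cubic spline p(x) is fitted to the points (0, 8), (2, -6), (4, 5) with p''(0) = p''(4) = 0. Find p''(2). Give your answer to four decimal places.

9.3750

Let M_i = p''(x_i). Step sizes h_i = 2, 2; slopes of the chords Δ_i = (y_(i+1) - y_i)/h_i = -7, 11/2.
  2·M_0 + 8·M_1 + 2·M_2 = 6(Δ_1 - Δ_0) = 75
Natural end conditions: M_0 = M_2 = 0.
Solving the tridiagonal system: M_0 = 0, M_1 = 75/8, M_2 = 0.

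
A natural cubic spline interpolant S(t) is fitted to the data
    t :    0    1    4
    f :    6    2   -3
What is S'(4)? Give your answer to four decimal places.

-0.7917

Write M_i for S''(x_i). With h_i = 1, 3 and divided differences Δ_i = -4, -5/3, the continuity of S' gives the tridiagonal system
  1·M_0 + 8·M_1 + 3·M_2 = 6(Δ_1 - Δ_0) = 14
Natural end conditions: M_0 = M_2 = 0.
Solving the tridiagonal system: M_0 = 0, M_1 = 7/4, M_2 = 0.
On [1, 4], S'(t) = b_1 + 2c_1·(t - 1) + 3d_1·(t - 1)² with b_1 = Δ_1 - h_1(2M_1 + M_2)/6 = -41/12, c_1 = M_1/2 = 7/8, d_1 = (M_2 - M_1)/(6h_1) = -7/72. So S'(4) = -19/24.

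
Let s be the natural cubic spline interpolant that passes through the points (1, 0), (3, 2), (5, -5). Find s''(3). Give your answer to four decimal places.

-3.3750

With M_i denoting the second derivative at x_i, h_i = 2, 2, and Δ_i = (y_(i+1) − y_i)/h_i = 1, -7/2:
  2·M_0 + 8·M_1 + 2·M_2 = 6(Δ_1 - Δ_0) = -27
Natural end conditions: M_0 = M_2 = 0.
Solving: M_0 = 0, M_1 = -27/8, M_2 = 0.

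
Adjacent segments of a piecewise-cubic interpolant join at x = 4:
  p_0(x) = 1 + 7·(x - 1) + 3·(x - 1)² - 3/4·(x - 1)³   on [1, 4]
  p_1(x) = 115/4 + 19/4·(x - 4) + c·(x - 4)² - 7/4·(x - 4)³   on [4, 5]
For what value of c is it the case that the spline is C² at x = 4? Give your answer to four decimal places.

p_0''(x) = 6 - 9/2·(x - 1), so p_0''(4) = -15/2. On the right, p_1''(4) = 2c, so c = -15/4.

-3.7500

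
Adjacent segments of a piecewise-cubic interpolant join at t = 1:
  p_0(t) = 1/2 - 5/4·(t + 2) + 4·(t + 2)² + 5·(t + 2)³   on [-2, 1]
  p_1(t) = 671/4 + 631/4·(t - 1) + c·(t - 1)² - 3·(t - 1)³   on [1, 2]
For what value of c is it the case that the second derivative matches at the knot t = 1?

49

p_0''(t) = 8 + 30·(t + 2), so p_0''(1) = 98. On the right, p_1''(1) = 2c, so c = 49.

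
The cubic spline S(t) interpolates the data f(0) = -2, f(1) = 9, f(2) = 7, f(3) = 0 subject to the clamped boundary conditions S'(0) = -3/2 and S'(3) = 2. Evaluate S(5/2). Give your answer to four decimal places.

Put M_i = S'' at the i-th knot. Here h = (1, 1, 1) and Δ = (11, -2, -7), so the interior equations h_(i-1)·M_(i-1) + 2(h_(i-1)+h_i)·M_i + h_i·M_(i+1) = 6(Δ_i − Δ_(i-1)) read
  1·M_0 + 4·M_1 + 1·M_2 = 6(Δ_1 - Δ_0) = -78
  1·M_1 + 4·M_2 + 1·M_3 = 6(Δ_2 - Δ_1) = -30
Clamped end conditions give two more equations: 2h_0·M_0 + h_0·M_1 = 6(Δ_0 - S'(0)) = 75 and h_2·M_2 + 2h_2·M_3 = 6(S'(3) - Δ_2) = 54.
Forward elimination and back-substitution give M_0 = 794/15, M_1 = -463/15, M_2 = -112/15, M_3 = 461/15.
On [2, 3], S(t) = 7 - 289/30·(t - 2) - 56/15·(t - 2)² + 191/30·(t - 2)³.
With (t - 2) = 1/2: S(5/2) = 491/240.

2.0458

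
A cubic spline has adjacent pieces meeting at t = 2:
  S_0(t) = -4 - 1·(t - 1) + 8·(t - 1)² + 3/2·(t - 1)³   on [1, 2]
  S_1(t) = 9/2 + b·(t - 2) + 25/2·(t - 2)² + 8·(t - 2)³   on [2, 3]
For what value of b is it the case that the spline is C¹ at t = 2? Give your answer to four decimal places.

19.5000

S_0'(t) = -1 + 16·(t - 1) + 9/2·(t - 1)², so S_0'(2) = 39/2. On the right, S_1'(2) = b, so b = 39/2.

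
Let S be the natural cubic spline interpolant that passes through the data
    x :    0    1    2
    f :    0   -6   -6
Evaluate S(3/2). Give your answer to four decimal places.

-6.5625

With M_i denoting the second derivative at x_i, h_i = 1, 1, and Δ_i = (y_(i+1) − y_i)/h_i = -6, 0:
  1·M_0 + 4·M_1 + 1·M_2 = 6(Δ_1 - Δ_0) = 36
Natural end conditions: M_0 = M_2 = 0.
Solving: M_0 = 0, M_1 = 9, M_2 = 0.
On [1, 2], S(x) = -6 - 3·(x - 1) + 9/2·(x - 1)² - 3/2·(x - 1)³.
With (x - 1) = 1/2: S(3/2) = -105/16.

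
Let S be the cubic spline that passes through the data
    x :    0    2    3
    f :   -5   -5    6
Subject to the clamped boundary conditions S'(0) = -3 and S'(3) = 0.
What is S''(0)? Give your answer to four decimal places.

-5.5000

With σ_i denoting the second derivative at x_i, h_i = 2, 1, and Δ_i = (y_(i+1) − y_i)/h_i = 0, 11:
  2·σ_0 + 6·σ_1 + 1·σ_2 = 6(Δ_1 - Δ_0) = 66
Clamped end conditions give two more equations: 2h_0·σ_0 + h_0·σ_1 = 6(Δ_0 - S'(0)) = 18 and h_1·σ_1 + 2h_1·σ_2 = 6(S'(3) - Δ_1) = -66.
Solving: σ_0 = -11/2, σ_1 = 20, σ_2 = -43.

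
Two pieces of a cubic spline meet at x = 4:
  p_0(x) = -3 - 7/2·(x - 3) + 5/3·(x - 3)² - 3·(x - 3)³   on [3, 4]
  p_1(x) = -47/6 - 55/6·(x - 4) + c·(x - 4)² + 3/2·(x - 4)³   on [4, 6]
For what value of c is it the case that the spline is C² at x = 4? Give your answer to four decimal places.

-7.3333

p_0''(x) = 10/3 - 18·(x - 3), so p_0''(4) = -44/3. On the right, p_1''(4) = 2c, so c = -22/3.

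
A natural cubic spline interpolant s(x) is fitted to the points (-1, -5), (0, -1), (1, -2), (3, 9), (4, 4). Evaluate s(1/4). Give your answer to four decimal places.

Let σ_i = s''(x_i). Step sizes h_i = 1, 1, 2, 1; slopes of the chords Δ_i = (y_(i+1) - y_i)/h_i = 4, -1, 11/2, -5.
  1·σ_0 + 4·σ_1 + 1·σ_2 = 6(Δ_1 - Δ_0) = -30
  1·σ_1 + 6·σ_2 + 2·σ_3 = 6(Δ_2 - Δ_1) = 39
  2·σ_2 + 6·σ_3 + 1·σ_4 = 6(Δ_3 - Δ_2) = -63
Natural end conditions: σ_0 = σ_4 = 0.
Hence σ_0 = 0, σ_1 = -660/61, σ_2 = 810/61, σ_3 = -1821/122, σ_4 = 0.
On [0, 1], s(x) = -1 + 24/61·x - 330/61·x² + 245/61·x³.
With x = 1/4: s(1/4) = -4595/3904.

-1.1770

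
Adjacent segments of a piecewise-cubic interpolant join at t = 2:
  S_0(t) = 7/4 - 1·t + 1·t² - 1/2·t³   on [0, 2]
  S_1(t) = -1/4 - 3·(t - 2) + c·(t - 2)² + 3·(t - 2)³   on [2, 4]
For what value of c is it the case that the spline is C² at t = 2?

S_0''(t) = 2 - 3·t, so S_0''(2) = -4. On the right, S_1''(2) = 2c, so c = -2.

-2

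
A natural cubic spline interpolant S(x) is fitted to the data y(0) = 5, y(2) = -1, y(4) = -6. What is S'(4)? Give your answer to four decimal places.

With M_i denoting the second derivative at x_i, h_i = 2, 2, and Δ_i = (y_(i+1) − y_i)/h_i = -3, -5/2:
  2·M_0 + 8·M_1 + 2·M_2 = 6(Δ_1 - Δ_0) = 3
Natural end conditions: M_0 = M_2 = 0.
Hence M_0 = 0, M_1 = 3/8, M_2 = 0.
On [2, 4], S'(x) = b_1 + 2c_1·(x - 2) + 3d_1·(x - 2)² with b_1 = Δ_1 - h_1(2M_1 + M_2)/6 = -11/4, c_1 = M_1/2 = 3/16, d_1 = (M_2 - M_1)/(6h_1) = -1/32. So S'(4) = -19/8.

-2.3750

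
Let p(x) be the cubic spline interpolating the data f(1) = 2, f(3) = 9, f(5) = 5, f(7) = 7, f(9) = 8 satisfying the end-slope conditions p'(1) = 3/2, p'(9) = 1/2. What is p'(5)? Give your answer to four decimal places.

With M_i denoting the second derivative at x_i, h_i = 2, 2, 2, 2, and Δ_i = (y_(i+1) − y_i)/h_i = 7/2, -2, 1, 1/2:
  2·M_0 + 8·M_1 + 2·M_2 = 6(Δ_1 - Δ_0) = -33
  2·M_1 + 8·M_2 + 2·M_3 = 6(Δ_2 - Δ_1) = 18
  2·M_2 + 8·M_3 + 2·M_4 = 6(Δ_3 - Δ_2) = -3
Clamped end conditions give two more equations: 2h_0·M_0 + h_0·M_1 = 6(Δ_0 - p'(1)) = 12 and h_3·M_3 + 2h_3·M_4 = 6(p'(9) - Δ_3) = 0.
Solving the tridiagonal system: M_0 = 359/56, M_1 = -191/28, M_2 = 35/8, M_3 = -47/28, M_4 = 47/56.
On [5, 7], p'(x) = b_2 + 2c_2·(x - 5) + 3d_2·(x - 5)² with b_2 = Δ_2 - h_2(2M_2 + M_3)/6 = -19/14, c_2 = M_2/2 = 35/16, d_2 = (M_3 - M_2)/(6h_2) = -113/224. So p'(5) = -19/14.

-1.3571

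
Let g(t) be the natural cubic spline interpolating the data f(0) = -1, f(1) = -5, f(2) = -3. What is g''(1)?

Let m_i = g''(x_i). Step sizes h_i = 1, 1; slopes of the chords Δ_i = (y_(i+1) - y_i)/h_i = -4, 2.
  1·m_0 + 4·m_1 + 1·m_2 = 6(Δ_1 - Δ_0) = 36
Natural end conditions: m_0 = m_2 = 0.
Hence m_0 = 0, m_1 = 9, m_2 = 0.

9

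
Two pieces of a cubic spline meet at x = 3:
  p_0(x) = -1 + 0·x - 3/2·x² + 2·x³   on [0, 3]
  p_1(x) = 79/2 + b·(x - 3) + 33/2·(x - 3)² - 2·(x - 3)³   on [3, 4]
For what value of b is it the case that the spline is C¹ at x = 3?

p_0'(x) = 0 - 3·x + 6·x², so p_0'(3) = 45. On the right, p_1'(3) = b, so b = 45.

45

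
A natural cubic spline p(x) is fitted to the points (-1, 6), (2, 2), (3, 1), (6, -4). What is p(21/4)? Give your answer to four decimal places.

Write M_i for p''(x_i). With h_i = 3, 1, 3 and divided differences Δ_i = -4/3, -1, -5/3, the continuity of p' gives the tridiagonal system
  3·M_0 + 8·M_1 + 1·M_2 = 6(Δ_1 - Δ_0) = 2
  1·M_1 + 8·M_2 + 3·M_3 = 6(Δ_2 - Δ_1) = -4
Natural end conditions: M_0 = M_3 = 0.
Hence M_0 = 0, M_1 = 20/63, M_2 = -34/63, M_3 = 0.
On [3, 6], p(x) = 1 - 71/63·(x - 3) - 17/63·(x - 3)² + 17/567·(x - 3)³.
With (x - 3) = 9/4: p(21/4) = -1147/448.

-2.5603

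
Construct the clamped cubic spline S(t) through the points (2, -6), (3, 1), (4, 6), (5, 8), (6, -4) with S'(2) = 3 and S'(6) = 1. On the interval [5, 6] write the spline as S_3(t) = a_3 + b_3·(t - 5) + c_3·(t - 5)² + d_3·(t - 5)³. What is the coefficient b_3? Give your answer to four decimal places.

Let m_i = S''(x_i). Step sizes h_i = 1, 1, 1, 1; slopes of the chords Δ_i = (y_(i+1) - y_i)/h_i = 7, 5, 2, -12.
  1·m_0 + 4·m_1 + 1·m_2 = 6(Δ_1 - Δ_0) = -12
  1·m_1 + 4·m_2 + 1·m_3 = 6(Δ_2 - Δ_1) = -18
  1·m_2 + 4·m_3 + 1·m_4 = 6(Δ_3 - Δ_2) = -84
Clamped end conditions give two more equations: 2h_0·m_0 + h_0·m_1 = 6(Δ_0 - S'(2)) = 24 and h_3·m_3 + 2h_3·m_4 = 6(S'(6) - Δ_3) = 78.
Forward elimination and back-substitution give m_0 = 115/7, m_1 = -62/7, m_2 = 7, m_3 = -260/7, m_4 = 403/7.
On [5, 6], with S_3(t) = a_3 + b_3·(t - 5) + c_3·(t - 5)² + d_3·(t - 5)³: c_3 = m_3/2 = -130/7, d_3 = (m_4 - m_3)/(6h_3) = 221/14, b_3 = Δ_3 - h_3(2m_3 + m_4)/6 = -129/14.

-9.2143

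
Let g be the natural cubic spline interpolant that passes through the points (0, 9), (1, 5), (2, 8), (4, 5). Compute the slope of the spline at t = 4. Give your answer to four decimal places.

-3.6739

Let M_i = g''(x_i). Step sizes h_i = 1, 1, 2; slopes of the chords Δ_i = (y_(i+1) - y_i)/h_i = -4, 3, -3/2.
  1·M_0 + 4·M_1 + 1·M_2 = 6(Δ_1 - Δ_0) = 42
  1·M_1 + 6·M_2 + 2·M_3 = 6(Δ_2 - Δ_1) = -27
Natural end conditions: M_0 = M_3 = 0.
Solving: M_0 = 0, M_1 = 279/23, M_2 = -150/23, M_3 = 0.
On [2, 4], g'(t) = b_2 + 2c_2·(t - 2) + 3d_2·(t - 2)² with b_2 = Δ_2 - h_2(2M_2 + M_3)/6 = 131/46, c_2 = M_2/2 = -75/23, d_2 = (M_3 - M_2)/(6h_2) = 25/46. So g'(4) = -169/46.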